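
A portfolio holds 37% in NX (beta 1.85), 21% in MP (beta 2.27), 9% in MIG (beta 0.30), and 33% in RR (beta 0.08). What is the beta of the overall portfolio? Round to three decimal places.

β_P = Σ w_i β_i = 0.37×1.85 + 0.21×2.27 + 0.09×0.30 + 0.33×0.08 = 1.2146

1.215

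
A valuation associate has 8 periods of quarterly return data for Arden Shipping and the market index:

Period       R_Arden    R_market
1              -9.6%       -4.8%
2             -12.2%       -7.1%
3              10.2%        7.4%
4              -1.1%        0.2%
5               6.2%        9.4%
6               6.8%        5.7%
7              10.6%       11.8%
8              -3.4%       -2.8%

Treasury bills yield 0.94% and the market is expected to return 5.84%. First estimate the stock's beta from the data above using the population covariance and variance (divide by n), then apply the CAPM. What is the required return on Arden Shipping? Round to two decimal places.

Mean R_i = (-9.6 − 12.2 + 10.2 − 1.1 + 6.2 + 6.8 + 10.6 − 3.4) / 8 = 0.9375%
Mean R_m = (-4.8 − 7.1 + 7.4 + 0.2 + 9.4 + 5.7 + 11.8 − 2.8) / 8 = 2.4750%
Σ(R_i − R̄_i)(R_m − R̄_m) = 421.0375  ⇒  Cov = 421.0375 / 8 = 52.6297
Σ(R_m − R̄_m)² = 347.1750  ⇒  Var(R_m) = 347.1750 / 8 = 43.3969
β = Cov / Var(R_m) = 52.6297 / 43.3969 = 1.2128
MRP = 5.84% − 0.94% = 4.90%
E(R) = R_f + β × MRP = 0.94% + 1.2128 × 4.90% = 6.88%

6.88%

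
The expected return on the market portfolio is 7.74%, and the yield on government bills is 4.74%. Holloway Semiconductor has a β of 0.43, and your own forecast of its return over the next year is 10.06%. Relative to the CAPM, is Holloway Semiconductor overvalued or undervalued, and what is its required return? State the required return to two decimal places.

MRP = 7.74% − 4.74% = 3.00%
Required return = R_f + β·MRP = 4.74% + 0.43 × 3.00% = 6.03%
Forecast 10.06% > required 6.03% → the stock plots above the SML → undervalued.

Undervalued; required return 6.03%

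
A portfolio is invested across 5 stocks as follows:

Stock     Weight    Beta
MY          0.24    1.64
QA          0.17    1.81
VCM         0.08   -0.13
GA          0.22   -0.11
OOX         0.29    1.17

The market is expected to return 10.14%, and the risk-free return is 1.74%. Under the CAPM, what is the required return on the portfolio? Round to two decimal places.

β_P = Σ w_i β_i = 0.24×1.64 + 0.17×1.81 + 0.08×-0.13 + 0.22×-0.11 + 0.29×1.17 = 1.0060
MRP = 10.14% − 1.74% = 8.40%
E(R_P) = R_f + β_P × MRP = 1.74% + 1.0060 × 8.40% = 10.19%

10.19%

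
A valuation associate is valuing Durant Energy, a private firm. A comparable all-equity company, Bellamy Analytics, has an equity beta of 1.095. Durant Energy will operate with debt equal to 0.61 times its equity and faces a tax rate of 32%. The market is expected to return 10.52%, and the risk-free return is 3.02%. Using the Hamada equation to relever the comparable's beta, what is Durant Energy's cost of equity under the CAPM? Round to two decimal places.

β_L = β_U × [1 + (1 − t)(D/E)] = 1.095 × [1 + (1 − 0.32) × 0.61]
    = 1.095 × [1 + 0.68 × 0.61] = 1.095 × 1.4148 = 1.5492
MRP = 10.52% − 3.02% = 7.50%
E(R) = R_f + β_L × MRP = 3.02% + 1.5492 × 7.50% = 14.64%

14.64%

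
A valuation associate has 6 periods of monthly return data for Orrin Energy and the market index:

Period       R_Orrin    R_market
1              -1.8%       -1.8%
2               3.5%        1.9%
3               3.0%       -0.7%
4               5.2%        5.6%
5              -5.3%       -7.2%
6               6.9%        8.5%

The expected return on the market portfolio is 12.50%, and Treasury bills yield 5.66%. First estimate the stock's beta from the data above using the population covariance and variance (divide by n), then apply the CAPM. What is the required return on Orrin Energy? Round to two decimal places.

Mean R_i = (-1.8 + 3.5 + 3.0 + 5.2 − 5.3 + 6.9) / 6 = 1.9167%
Mean R_m = (-1.8 + 1.9 − 0.7 + 5.6 − 7.2 + 8.5) / 6 = 1.0500%
Σ(R_i − R̄_i)(R_m − R̄_m) = 121.6450  ⇒  Cov = 121.6450 / 6 = 20.2742
Σ(R_m − R̄_m)² = 156.1750  ⇒  Var(R_m) = 156.1750 / 6 = 26.0292
β = Cov / Var(R_m) = 20.2742 / 26.0292 = 0.7789
MRP = 12.50% − 5.66% = 6.84%
E(R) = R_f + β × MRP = 5.66% + 0.7789 × 6.84% = 10.99%

10.99%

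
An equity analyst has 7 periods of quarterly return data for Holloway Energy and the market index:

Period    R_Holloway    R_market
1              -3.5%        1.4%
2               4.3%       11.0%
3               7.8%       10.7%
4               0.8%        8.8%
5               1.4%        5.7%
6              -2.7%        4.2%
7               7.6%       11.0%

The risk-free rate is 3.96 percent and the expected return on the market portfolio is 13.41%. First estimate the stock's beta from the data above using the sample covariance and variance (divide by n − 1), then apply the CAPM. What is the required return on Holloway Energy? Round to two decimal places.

Mean R_i = (-3.5 + 4.3 + 7.8 + 0.8 + 1.4 − 2.7 + 7.6) / 7 = 2.2429%
Mean R_m = (1.4 + 11.0 + 10.7 + 8.8 + 5.7 + 4.2 + 11.0) / 7 = 7.5429%
Σ(R_i − R̄_i)(R_m − R̄_m) = 94.7171  ⇒  Cov = 94.7171 / 6 = 15.7862
Σ(R_m − R̄_m)² = 87.7571  ⇒  Var(R_m) = 87.7571 / 6 = 14.6262
β = Cov / Var(R_m) = 15.7862 / 14.6262 = 1.0793
MRP = 13.41% − 3.96% = 9.45%
E(R) = R_f + β × MRP = 3.96% + 1.0793 × 9.45% = 14.16%

14.16%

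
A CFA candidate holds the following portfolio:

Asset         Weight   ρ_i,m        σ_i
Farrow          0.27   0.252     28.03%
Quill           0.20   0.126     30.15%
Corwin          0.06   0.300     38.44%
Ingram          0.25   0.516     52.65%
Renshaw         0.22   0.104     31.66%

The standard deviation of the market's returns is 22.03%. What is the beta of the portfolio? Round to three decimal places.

0.494

β_Farrow = 0.252 × 28.03% / 22.03% = 0.3206
β_Quill = 0.126 × 30.15% / 22.03% = 0.1724
β_Corwin = 0.300 × 38.44% / 22.03% = 0.5235
β_Ingram = 0.516 × 52.65% / 22.03% = 1.2332
β_Renshaw = 0.104 × 31.66% / 22.03% = 0.1495
β_P = Σ w_i β_i = 0.27×0.3206 + 0.20×0.1724 + 0.06×0.5235 + 0.25×1.2332 + 0.22×0.1495 = 0.4936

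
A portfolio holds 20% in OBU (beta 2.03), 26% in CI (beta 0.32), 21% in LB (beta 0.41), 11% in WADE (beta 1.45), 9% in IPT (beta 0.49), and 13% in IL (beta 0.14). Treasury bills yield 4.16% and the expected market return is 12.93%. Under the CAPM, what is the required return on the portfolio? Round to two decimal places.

β_P = Σ w_i β_i = 0.20×2.03 + 0.26×0.32 + 0.21×0.41 + 0.11×1.45 + 0.09×0.49 + 0.13×0.14 = 0.7971
MRP = 12.93% − 4.16% = 8.77%
E(R_P) = R_f + β_P × MRP = 4.16% + 0.7971 × 8.77% = 11.15%

11.15%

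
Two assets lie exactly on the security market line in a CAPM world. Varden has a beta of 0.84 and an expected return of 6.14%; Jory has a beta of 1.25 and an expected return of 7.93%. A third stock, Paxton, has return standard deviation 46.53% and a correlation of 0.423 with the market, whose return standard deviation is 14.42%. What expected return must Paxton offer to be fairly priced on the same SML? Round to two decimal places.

MRP = (7.93% − 6.14%) / (1.25 − 0.84) = 4.3659%
R_f = 6.14% − 0.84 × 4.3659% = 2.4726%
β_Paxton = ρ·σ_i/σ_m = 0.423 × 46.53 / 14.42 = 1.3649
E(R_Paxton) = R_f + β × MRP = 2.4726% + 1.3649 × 4.3659% = 8.43%

8.43%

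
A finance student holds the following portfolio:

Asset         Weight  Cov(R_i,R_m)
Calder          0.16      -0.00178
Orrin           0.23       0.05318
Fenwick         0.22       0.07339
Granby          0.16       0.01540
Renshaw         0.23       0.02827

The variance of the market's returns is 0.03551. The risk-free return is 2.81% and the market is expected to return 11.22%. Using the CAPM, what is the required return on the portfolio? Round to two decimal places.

β_Calder = -0.00178 / 0.03551 = -0.0501
β_Orrin = 0.05318 / 0.03551 = 1.4976
β_Fenwick = 0.07339 / 0.03551 = 2.0667
β_Granby = 0.01540 / 0.03551 = 0.4337
β_Renshaw = 0.02827 / 0.03551 = 0.7961
β_P = Σ w_i β_i = 0.16×-0.0501 + 0.23×1.4976 + 0.22×2.0667 + 0.16×0.4337 + 0.23×0.7961 = 1.0436
MRP = 11.22% − 2.81% = 8.41%
E(R_P) = R_f + β_P × MRP = 2.81% + 1.0436 × 8.41% = 11.59%

11.59%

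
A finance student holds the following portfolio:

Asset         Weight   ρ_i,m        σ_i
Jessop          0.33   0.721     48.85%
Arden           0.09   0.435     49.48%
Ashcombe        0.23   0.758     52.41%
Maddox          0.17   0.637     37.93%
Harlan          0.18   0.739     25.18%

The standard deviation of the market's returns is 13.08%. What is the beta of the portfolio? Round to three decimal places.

2.305

β_Jessop = 0.721 × 48.85% / 13.08% = 2.6927
β_Arden = 0.435 × 49.48% / 13.08% = 1.6456
β_Ashcombe = 0.758 × 52.41% / 13.08% = 3.0372
β_Maddox = 0.637 × 37.93% / 13.08% = 1.8472
β_Harlan = 0.739 × 25.18% / 13.08% = 1.4226
β_P = Σ w_i β_i = 0.33×2.6927 + 0.09×1.6456 + 0.23×3.0372 + 0.17×1.8472 + 0.18×1.4226 = 2.3053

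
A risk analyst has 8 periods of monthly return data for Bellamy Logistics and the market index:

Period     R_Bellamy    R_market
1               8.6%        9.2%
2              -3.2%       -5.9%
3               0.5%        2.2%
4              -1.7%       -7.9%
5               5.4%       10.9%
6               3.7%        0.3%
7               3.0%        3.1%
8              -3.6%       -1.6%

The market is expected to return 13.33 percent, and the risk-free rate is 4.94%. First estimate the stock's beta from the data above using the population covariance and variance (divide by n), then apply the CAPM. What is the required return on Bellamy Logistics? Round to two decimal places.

9.66%

Mean R_i = (8.6 − 3.2 + 0.5 − 1.7 + 5.4 + 3.7 + 3.0 − 3.6) / 8 = 1.5875%
Mean R_m = (9.2 − 5.9 + 2.2 − 7.9 + 10.9 + 0.3 + 3.1 − 1.6) / 8 = 1.2875%
Σ(R_i − R̄_i)(R_m − R̄_m) = 171.2088  ⇒  Cov = 171.2088 / 8 = 21.4011
Σ(R_m − R̄_m)² = 304.5088  ⇒  Var(R_m) = 304.5088 / 8 = 38.0636
β = Cov / Var(R_m) = 21.4011 / 38.0636 = 0.5622
MRP = 13.33% − 4.94% = 8.39%
E(R) = R_f + β × MRP = 4.94% + 0.5622 × 8.39% = 9.66%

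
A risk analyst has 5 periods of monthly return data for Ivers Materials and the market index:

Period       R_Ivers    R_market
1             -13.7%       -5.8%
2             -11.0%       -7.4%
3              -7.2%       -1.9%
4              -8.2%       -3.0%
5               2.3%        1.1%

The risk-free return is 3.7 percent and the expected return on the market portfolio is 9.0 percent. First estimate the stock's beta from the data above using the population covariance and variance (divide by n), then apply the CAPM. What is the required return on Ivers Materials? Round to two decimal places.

12.43%

Mean R_i = (-13.7 − 11.0 − 7.2 − 8.2 + 2.3) / 5 = -7.5600%
Mean R_m = (-5.8 − 7.4 − 1.9 − 3.0 + 1.1) / 5 = -3.4000%
Σ(R_i − R̄_i)(R_m − R̄_m) = 73.1500  ⇒  Cov = 73.1500 / 5 = 14.6300
Σ(R_m − R̄_m)² = 44.4200  ⇒  Var(R_m) = 44.4200 / 5 = 8.8840
β = Cov / Var(R_m) = 14.6300 / 8.8840 = 1.6468
MRP = 9.0% − 3.7% = 5.30%
E(R) = R_f + β × MRP = 3.7% + 1.6468 × 5.3% = 12.43%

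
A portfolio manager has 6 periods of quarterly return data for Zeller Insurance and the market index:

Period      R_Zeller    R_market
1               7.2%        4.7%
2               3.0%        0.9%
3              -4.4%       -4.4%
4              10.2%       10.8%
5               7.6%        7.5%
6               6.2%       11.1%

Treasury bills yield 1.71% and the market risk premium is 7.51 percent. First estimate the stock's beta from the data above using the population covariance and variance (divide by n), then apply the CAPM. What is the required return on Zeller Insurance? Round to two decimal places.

7.47%

Mean R_i = (7.2 + 3.0 − 4.4 + 10.2 + 7.6 + 6.2) / 6 = 4.9667%
Mean R_m = (4.7 + 0.9 − 4.4 + 10.8 + 7.5 + 11.1) / 6 = 5.1000%
Σ(R_i − R̄_i)(R_m − R̄_m) = 139.9000  ⇒  Cov = 139.9000 / 6 = 23.3167
Σ(R_m − R̄_m)² = 182.3000  ⇒  Var(R_m) = 182.3000 / 6 = 30.3833
β = Cov / Var(R_m) = 23.3167 / 30.3833 = 0.7674
E(R) = R_f + β × MRP = 1.71% + 0.7674 × 7.51% = 7.47%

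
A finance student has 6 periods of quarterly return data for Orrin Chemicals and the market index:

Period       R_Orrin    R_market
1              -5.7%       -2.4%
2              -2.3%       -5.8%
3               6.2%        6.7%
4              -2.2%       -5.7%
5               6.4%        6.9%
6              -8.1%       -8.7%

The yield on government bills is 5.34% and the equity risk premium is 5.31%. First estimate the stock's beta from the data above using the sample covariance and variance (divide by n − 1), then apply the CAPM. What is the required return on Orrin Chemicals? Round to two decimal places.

9.73%

Mean R_i = (-5.7 − 2.3 + 6.2 − 2.2 + 6.4 − 8.1) / 6 = -0.9500%
Mean R_m = (-2.4 − 5.8 + 6.7 − 5.7 + 6.9 − 8.7) / 6 = -1.5000%
Σ(R_i − R̄_i)(R_m − R̄_m) = 187.1800  ⇒  Cov = 187.1800 / 5 = 37.4360
Σ(R_m − R̄_m)² = 226.5800  ⇒  Var(R_m) = 226.5800 / 5 = 45.3160
β = Cov / Var(R_m) = 37.4360 / 45.3160 = 0.8261
E(R) = R_f + β × MRP = 5.34% + 0.8261 × 5.31% = 9.73%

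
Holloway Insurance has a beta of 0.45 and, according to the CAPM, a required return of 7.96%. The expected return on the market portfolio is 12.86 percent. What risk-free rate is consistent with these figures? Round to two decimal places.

E(R) = R_f + β(E(R_m) − R_f) = R_f(1 − β) + β·E(R_m)
7.96% = R_f × (1 − 0.45) + 0.45 × 12.86%
7.96% = R_f × 0.55 + 5.7870%
R_f = (7.96% − 5.7870%) / 0.55 = 3.95%

3.95%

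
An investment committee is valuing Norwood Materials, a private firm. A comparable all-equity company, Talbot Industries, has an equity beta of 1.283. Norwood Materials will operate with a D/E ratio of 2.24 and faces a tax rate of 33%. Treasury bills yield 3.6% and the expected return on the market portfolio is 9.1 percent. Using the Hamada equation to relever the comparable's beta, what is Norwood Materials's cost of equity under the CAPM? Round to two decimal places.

21.25%

β_L = β_U × [1 + (1 − t)(D/E)] = 1.283 × [1 + (1 − 0.33) × 2.24]
    = 1.283 × [1 + 0.67 × 2.24] = 1.283 × 2.5008 = 3.2085
MRP = 9.1% − 3.6% = 5.50%
E(R) = R_f + β_L × MRP = 3.6% + 3.2085 × 5.5% = 21.25%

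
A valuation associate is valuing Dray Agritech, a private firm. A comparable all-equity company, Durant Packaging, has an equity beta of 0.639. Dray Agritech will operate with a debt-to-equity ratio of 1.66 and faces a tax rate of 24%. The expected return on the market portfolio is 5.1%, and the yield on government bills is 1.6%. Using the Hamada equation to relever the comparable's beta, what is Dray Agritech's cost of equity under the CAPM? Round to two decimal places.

β_L = β_U × [1 + (1 − t)(D/E)] = 0.639 × [1 + (1 − 0.24) × 1.66]
    = 0.639 × [1 + 0.76 × 1.66] = 0.639 × 2.2616 = 1.4452
MRP = 5.1% − 1.6% = 3.50%
E(R) = R_f + β_L × MRP = 1.6% + 1.4452 × 3.5% = 6.66%

6.66%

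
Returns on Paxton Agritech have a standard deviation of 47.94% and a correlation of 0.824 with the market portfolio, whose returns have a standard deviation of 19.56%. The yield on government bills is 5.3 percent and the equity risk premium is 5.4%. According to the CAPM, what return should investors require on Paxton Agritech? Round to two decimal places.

16.21%

β = ρ × σ_i / σ_m = 0.824 × 47.94% / 19.56% = 2.0196
E(R) = 5.3% + 2.0196 × 5.4% = 16.21%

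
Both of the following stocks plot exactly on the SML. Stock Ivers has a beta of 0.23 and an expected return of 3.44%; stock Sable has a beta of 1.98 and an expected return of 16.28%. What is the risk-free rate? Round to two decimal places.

1.75%

Both satisfy E(R) = R_f + β·MRP, so the slope of the SML is
MRP = (16.28% − 3.44%) / (1.98 − 0.23) = 12.84% / 1.75 = 7.3371%
R_f = E(R_Ivers) − β_Ivers·MRP = 3.44% − 0.23 × 7.3371% = 1.7525%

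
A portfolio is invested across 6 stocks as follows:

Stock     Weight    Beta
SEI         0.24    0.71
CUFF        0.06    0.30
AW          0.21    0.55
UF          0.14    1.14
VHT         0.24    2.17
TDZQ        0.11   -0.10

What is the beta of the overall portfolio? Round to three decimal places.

β_P = Σ w_i β_i = 0.24×0.71 + 0.06×0.30 + 0.21×0.55 + 0.14×1.14 + 0.24×2.17 + 0.11×-0.10 = 0.9733

0.973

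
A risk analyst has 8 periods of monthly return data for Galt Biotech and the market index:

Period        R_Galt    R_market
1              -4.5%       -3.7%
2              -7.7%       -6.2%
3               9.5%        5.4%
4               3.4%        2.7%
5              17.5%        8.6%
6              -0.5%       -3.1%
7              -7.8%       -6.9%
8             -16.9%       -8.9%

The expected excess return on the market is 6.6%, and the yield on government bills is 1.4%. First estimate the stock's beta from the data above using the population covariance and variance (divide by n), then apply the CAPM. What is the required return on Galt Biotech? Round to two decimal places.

12.47%

Mean R_i = (-4.5 − 7.7 + 9.5 + 3.4 + 17.5 − 0.5 − 7.8 − 16.9) / 8 = -0.8750%
Mean R_m = (-3.7 − 6.2 + 5.4 + 2.7 + 8.6 − 3.1 − 6.9 − 8.9) / 8 = -1.5125%
Σ(R_i − R̄_i)(R_m − R̄_m) = 470.5625  ⇒  Cov = 470.5625 / 8 = 58.8203
Σ(R_m − R̄_m)² = 280.6688  ⇒  Var(R_m) = 280.6688 / 8 = 35.0836
β = Cov / Var(R_m) = 58.8203 / 35.0836 = 1.6766
E(R) = R_f + β × MRP = 1.4% + 1.6766 × 6.6% = 12.47%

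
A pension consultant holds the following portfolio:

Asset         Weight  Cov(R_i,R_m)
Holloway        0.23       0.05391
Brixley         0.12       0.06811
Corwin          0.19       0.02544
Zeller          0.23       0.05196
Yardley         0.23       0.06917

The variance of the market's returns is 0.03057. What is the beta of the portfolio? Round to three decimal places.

1.742

β_Holloway = 0.05391 / 0.03057 = 1.7635
β_Brixley = 0.06811 / 0.03057 = 2.2280
β_Corwin = 0.02544 / 0.03057 = 0.8322
β_Zeller = 0.05196 / 0.03057 = 1.6997
β_Yardley = 0.06917 / 0.03057 = 2.2627
β_P = Σ w_i β_i = 0.23×1.7635 + 0.12×2.2280 + 0.19×0.8322 + 0.23×1.6997 + 0.23×2.2627 = 1.7424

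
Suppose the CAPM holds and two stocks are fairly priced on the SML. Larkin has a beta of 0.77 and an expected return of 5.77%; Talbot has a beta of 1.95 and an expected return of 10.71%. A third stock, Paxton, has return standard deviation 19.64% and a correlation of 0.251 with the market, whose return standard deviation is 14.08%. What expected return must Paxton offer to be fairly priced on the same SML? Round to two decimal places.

MRP = (10.71% − 5.77%) / (1.95 − 0.77) = 4.1864%
R_f = 5.77% − 0.77 × 4.1864% = 2.5465%
β_Paxton = ρ·σ_i/σ_m = 0.251 × 19.64 / 14.08 = 0.3501
E(R_Paxton) = R_f + β × MRP = 2.5465% + 0.3501 × 4.1864% = 4.01%

4.01%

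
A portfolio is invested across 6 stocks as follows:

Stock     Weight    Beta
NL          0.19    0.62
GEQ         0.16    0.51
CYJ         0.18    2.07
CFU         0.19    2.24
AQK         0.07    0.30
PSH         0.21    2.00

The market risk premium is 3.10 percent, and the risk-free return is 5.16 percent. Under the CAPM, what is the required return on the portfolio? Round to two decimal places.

β_P = Σ w_i β_i = 0.19×0.62 + 0.16×0.51 + 0.18×2.07 + 0.19×2.24 + 0.07×0.30 + 0.21×2.00 = 1.4386
E(R_P) = R_f + β_P × MRP = 5.16% + 1.4386 × 3.10% = 9.62%

9.62%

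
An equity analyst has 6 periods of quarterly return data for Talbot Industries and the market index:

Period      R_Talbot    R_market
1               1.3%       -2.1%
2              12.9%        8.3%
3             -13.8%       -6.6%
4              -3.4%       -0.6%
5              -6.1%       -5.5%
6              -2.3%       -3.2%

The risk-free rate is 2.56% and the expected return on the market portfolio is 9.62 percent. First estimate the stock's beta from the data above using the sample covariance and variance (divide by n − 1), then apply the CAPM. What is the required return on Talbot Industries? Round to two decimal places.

Mean R_i = (1.3 + 12.9 − 13.8 − 3.4 − 6.1 − 2.3) / 6 = -1.9000%
Mean R_m = (-2.1 + 8.3 − 6.6 − 0.6 − 5.5 − 3.2) / 6 = -1.6167%
Σ(R_i − R̄_i)(R_m − R̄_m) = 219.9400  ⇒  Cov = 219.9400 / 5 = 43.9880
Σ(R_m − R̄_m)² = 142.0283  ⇒  Var(R_m) = 142.0283 / 5 = 28.4057
β = Cov / Var(R_m) = 43.9880 / 28.4057 = 1.5486
MRP = 9.62% − 2.56% = 7.06%
E(R) = R_f + β × MRP = 2.56% + 1.5486 × 7.06% = 13.49%

13.49%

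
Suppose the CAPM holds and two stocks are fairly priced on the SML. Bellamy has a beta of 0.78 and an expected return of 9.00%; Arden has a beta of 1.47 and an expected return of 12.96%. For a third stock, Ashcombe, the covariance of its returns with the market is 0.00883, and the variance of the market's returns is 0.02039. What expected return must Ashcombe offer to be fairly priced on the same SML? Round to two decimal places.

MRP = (12.96% − 9.00%) / (1.47 − 0.78) = 5.7391%
R_f = 9.00% − 0.78 × 5.7391% = 4.5235%
β_Ashcombe = Cov / Var(R_m) = 0.00883 / 0.02039 = 0.4331
E(R_Ashcombe) = R_f + β × MRP = 4.5235% + 0.4331 × 5.7391% = 7.01%

7.01%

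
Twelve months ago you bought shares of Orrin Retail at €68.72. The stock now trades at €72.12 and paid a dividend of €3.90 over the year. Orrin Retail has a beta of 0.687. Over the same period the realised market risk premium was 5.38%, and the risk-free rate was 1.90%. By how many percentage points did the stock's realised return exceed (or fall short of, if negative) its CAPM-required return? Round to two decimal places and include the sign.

+5.03%

Realised HPR = (P1 + D1 − P0) / P0 = (72.12 + 3.90 − 68.72) / 68.72 = 7.30 / 68.72 = 10.6228%
CAPM required = R_f + β·MRP = 1.90% + 0.687 × 5.38% = 5.59606%
α = realised − required = 10.6228% − 5.59606% = +5.03%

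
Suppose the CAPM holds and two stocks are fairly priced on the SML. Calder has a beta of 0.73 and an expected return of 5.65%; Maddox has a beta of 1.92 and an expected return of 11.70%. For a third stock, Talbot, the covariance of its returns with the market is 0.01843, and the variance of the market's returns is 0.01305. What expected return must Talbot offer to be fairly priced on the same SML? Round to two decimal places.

MRP = (11.70% − 5.65%) / (1.92 − 0.73) = 5.0840%
R_f = 5.65% − 0.73 × 5.0840% = 1.9387%
β_Talbot = Cov / Var(R_m) = 0.01843 / 0.01305 = 1.4123
E(R_Talbot) = R_f + β × MRP = 1.9387% + 1.4123 × 5.0840% = 9.12%

9.12%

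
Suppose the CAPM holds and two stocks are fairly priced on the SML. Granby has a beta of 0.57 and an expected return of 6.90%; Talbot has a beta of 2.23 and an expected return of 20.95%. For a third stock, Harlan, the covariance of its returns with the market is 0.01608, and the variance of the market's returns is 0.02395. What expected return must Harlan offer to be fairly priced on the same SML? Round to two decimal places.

MRP = (20.95% − 6.90%) / (2.23 − 0.57) = 8.4639%
R_f = 6.90% − 0.57 × 8.4639% = 2.0756%
β_Harlan = Cov / Var(R_m) = 0.01608 / 0.02395 = 0.6714
E(R_Harlan) = R_f + β × MRP = 2.0756% + 0.6714 × 8.4639% = 7.76%

7.76%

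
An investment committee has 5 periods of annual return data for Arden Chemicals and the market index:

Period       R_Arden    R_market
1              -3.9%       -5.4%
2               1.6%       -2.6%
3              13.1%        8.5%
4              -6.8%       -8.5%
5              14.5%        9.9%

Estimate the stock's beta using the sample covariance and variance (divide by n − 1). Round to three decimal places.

1.162

Mean R_i = (-3.9 + 1.6 + 13.1 − 6.8 + 14.5) / 5 = 3.7000%
Mean R_m = (-5.4 − 2.6 + 8.5 − 8.5 + 9.9) / 5 = 0.3800%
Σ(R_i − R̄_i)(R_m − R̄_m) = 322.5700  ⇒  Cov = 322.5700 / 4 = 80.6425
Σ(R_m − R̄_m)² = 277.7080  ⇒  Var(R_m) = 277.7080 / 4 = 69.4270
β = Cov / Var(R_m) = 80.6425 / 69.4270 = 1.1615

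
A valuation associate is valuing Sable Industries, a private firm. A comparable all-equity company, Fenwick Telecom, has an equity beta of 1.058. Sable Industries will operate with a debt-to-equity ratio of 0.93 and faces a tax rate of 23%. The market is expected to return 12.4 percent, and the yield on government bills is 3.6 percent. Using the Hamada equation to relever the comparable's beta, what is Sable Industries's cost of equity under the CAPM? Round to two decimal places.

β_L = β_U × [1 + (1 − t)(D/E)] = 1.058 × [1 + (1 − 0.23) × 0.93]
    = 1.058 × [1 + 0.77 × 0.93] = 1.058 × 1.7161 = 1.8156
MRP = 12.4% − 3.6% = 8.80%
E(R) = R_f + β_L × MRP = 3.6% + 1.8156 × 8.8% = 19.58%

19.58%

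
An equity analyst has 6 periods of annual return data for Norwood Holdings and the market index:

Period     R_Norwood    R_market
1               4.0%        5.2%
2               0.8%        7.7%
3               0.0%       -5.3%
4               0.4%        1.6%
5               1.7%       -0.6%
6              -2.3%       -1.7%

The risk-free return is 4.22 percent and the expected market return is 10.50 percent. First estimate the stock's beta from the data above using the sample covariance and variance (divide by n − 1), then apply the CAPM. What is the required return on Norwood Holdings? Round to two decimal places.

Mean R_i = (4.0 + 0.8 + 0.0 + 0.4 + 1.7 − 2.3) / 6 = 0.7667%
Mean R_m = (5.2 + 7.7 − 5.3 + 1.6 − 0.6 − 1.7) / 6 = 1.1500%
Σ(R_i − R̄_i)(R_m − R̄_m) = 25.2000  ⇒  Cov = 25.2000 / 5 = 5.0400
Σ(R_m − R̄_m)² = 112.2950  ⇒  Var(R_m) = 112.2950 / 5 = 22.4590
β = Cov / Var(R_m) = 5.0400 / 22.4590 = 0.2244
MRP = 10.50% − 4.22% = 6.28%
E(R) = R_f + β × MRP = 4.22% + 0.2244 × 6.28% = 5.63%

5.63%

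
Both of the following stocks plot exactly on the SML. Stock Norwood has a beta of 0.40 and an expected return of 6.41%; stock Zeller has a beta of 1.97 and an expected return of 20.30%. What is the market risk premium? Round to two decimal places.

8.85%

Both satisfy E(R) = R_f + β·MRP, so the slope of the SML is
MRP = (20.30% − 6.41%) / (1.97 − 0.40) = 13.89% / 1.57 = 8.8471%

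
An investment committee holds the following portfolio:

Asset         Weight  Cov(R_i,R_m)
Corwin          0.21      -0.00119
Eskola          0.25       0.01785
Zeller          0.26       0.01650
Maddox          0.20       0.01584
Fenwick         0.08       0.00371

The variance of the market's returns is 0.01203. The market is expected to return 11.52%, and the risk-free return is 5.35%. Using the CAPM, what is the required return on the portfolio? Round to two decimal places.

β_Corwin = -0.00119 / 0.01203 = -0.0989
β_Eskola = 0.01785 / 0.01203 = 1.4838
β_Zeller = 0.01650 / 0.01203 = 1.3716
β_Maddox = 0.01584 / 0.01203 = 1.3167
β_Fenwick = 0.00371 / 0.01203 = 0.3084
β_P = Σ w_i β_i = 0.21×-0.0989 + 0.25×1.4838 + 0.26×1.3716 + 0.20×1.3167 + 0.08×0.3084 = 0.9948
MRP = 11.52% − 5.35% = 6.17%
E(R_P) = R_f + β_P × MRP = 5.35% + 0.9948 × 6.17% = 11.49%

11.49%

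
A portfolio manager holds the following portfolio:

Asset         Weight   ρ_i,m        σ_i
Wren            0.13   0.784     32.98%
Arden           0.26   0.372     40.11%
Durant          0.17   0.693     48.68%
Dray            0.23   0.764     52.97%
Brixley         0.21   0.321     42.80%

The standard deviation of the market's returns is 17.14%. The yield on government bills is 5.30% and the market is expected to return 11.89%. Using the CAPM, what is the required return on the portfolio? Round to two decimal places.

14.98%

β_Wren = 0.784 × 32.98% / 17.14% = 1.5085
β_Arden = 0.372 × 40.11% / 17.14% = 0.8705
β_Durant = 0.693 × 48.68% / 17.14% = 1.9682
β_Dray = 0.764 × 52.97% / 17.14% = 2.3611
β_Brixley = 0.321 × 42.80% / 17.14% = 0.8016
β_P = Σ w_i β_i = 0.13×1.5085 + 0.26×0.8705 + 0.17×1.9682 + 0.23×2.3611 + 0.21×0.8016 = 1.4684
MRP = 11.89% − 5.30% = 6.59%
E(R_P) = R_f + β_P × MRP = 5.30% + 1.4684 × 6.59% = 14.98%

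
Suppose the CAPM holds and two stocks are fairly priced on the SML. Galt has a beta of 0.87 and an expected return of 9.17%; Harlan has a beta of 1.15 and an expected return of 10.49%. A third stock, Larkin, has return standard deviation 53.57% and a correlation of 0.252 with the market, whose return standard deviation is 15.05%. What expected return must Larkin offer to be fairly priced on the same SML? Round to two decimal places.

MRP = (10.49% − 9.17%) / (1.15 − 0.87) = 4.7143%
R_f = 9.17% − 0.87 × 4.7143% = 5.0686%
β_Larkin = ρ·σ_i/σ_m = 0.252 × 53.57 / 15.05 = 0.8970
E(R_Larkin) = R_f + β × MRP = 5.0686% + 0.8970 × 4.7143% = 9.30%

9.30%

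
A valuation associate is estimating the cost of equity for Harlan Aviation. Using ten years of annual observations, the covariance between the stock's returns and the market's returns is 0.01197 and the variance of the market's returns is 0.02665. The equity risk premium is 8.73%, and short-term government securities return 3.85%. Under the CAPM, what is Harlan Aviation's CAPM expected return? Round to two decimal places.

7.77%

β = Cov(R_i, R_m) / Var(R_m) = 0.01197 / 0.02665 = 0.4492
E(R) = R_f + β × MRP = 3.85% + 0.4492 × 8.73% = 7.77%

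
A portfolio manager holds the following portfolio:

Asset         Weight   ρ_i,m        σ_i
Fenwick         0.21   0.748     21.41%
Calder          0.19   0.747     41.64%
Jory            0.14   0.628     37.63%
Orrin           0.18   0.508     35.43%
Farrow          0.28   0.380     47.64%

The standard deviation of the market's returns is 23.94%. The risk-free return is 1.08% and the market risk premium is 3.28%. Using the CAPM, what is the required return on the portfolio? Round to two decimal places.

3.94%

β_Fenwick = 0.748 × 21.41% / 23.94% = 0.6690
β_Calder = 0.747 × 41.64% / 23.94% = 1.2993
β_Jory = 0.628 × 37.63% / 23.94% = 0.9871
β_Orrin = 0.508 × 35.43% / 23.94% = 0.7518
β_Farrow = 0.380 × 47.64% / 23.94% = 0.7562
β_P = Σ w_i β_i = 0.21×0.6690 + 0.19×1.2993 + 0.14×0.9871 + 0.18×0.7518 + 0.28×0.7562 = 0.8726
E(R_P) = R_f + β_P × MRP = 1.08% + 0.8726 × 3.28% = 3.94%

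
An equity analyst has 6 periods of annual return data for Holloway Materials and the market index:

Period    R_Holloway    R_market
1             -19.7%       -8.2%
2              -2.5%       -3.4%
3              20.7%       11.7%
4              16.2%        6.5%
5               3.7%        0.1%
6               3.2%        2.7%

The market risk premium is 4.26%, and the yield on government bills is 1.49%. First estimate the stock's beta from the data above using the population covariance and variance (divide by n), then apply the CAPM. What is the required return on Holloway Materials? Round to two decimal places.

9.87%

Mean R_i = (-19.7 − 2.5 + 20.7 + 16.2 + 3.7 + 3.2) / 6 = 3.6000%
Mean R_m = (-8.2 − 3.4 + 11.7 + 6.5 + 0.1 + 2.7) / 6 = 1.5667%
Σ(R_i − R̄_i)(R_m − R̄_m) = 492.7000  ⇒  Cov = 492.7000 / 6 = 82.1167
Σ(R_m − R̄_m)² = 250.5133  ⇒  Var(R_m) = 250.5133 / 6 = 41.7522
β = Cov / Var(R_m) = 82.1167 / 41.7522 = 1.9668
E(R) = R_f + β × MRP = 1.49% + 1.9668 × 4.26% = 9.87%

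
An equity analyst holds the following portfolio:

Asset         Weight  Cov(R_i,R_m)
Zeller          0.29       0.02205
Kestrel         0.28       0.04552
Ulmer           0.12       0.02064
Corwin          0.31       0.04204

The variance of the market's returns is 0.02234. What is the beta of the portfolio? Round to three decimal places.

β_Zeller = 0.02205 / 0.02234 = 0.9870
β_Kestrel = 0.04552 / 0.02234 = 2.0376
β_Ulmer = 0.02064 / 0.02234 = 0.9239
β_Corwin = 0.04204 / 0.02234 = 1.8818
β_P = Σ w_i β_i = 0.29×0.9870 + 0.28×2.0376 + 0.12×0.9239 + 0.31×1.8818 = 1.5510

1.551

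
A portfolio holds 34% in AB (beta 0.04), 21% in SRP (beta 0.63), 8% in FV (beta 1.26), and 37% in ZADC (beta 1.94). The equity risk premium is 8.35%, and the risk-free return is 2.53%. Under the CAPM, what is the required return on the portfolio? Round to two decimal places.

10.58%

β_P = Σ w_i β_i = 0.34×0.04 + 0.21×0.63 + 0.08×1.26 + 0.37×1.94 = 0.9645
E(R_P) = R_f + β_P × MRP = 2.53% + 0.9645 × 8.35% = 10.58%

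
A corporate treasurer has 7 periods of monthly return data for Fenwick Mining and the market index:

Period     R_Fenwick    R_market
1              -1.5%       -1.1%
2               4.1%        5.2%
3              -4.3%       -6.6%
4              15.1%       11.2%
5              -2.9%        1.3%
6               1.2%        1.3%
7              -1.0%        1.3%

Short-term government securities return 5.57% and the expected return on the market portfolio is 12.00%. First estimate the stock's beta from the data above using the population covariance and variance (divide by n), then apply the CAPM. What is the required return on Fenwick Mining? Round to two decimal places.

12.65%

Mean R_i = (-1.5 + 4.1 − 4.3 + 15.1 − 2.9 + 1.2 − 1.0) / 7 = 1.5286%
Mean R_m = (-1.1 + 5.2 − 6.6 + 11.2 + 1.3 + 1.3 + 1.3) / 7 = 1.8000%
Σ(R_i − R̄_i)(R_m − R̄_m) = 197.7000  ⇒  Cov = 197.7000 / 7 = 28.2429
Σ(R_m − R̄_m)² = 179.6400  ⇒  Var(R_m) = 179.6400 / 7 = 25.6629
β = Cov / Var(R_m) = 28.2429 / 25.6629 = 1.1005
MRP = 12.00% − 5.57% = 6.43%
E(R) = R_f + β × MRP = 5.57% + 1.1005 × 6.43% = 12.65%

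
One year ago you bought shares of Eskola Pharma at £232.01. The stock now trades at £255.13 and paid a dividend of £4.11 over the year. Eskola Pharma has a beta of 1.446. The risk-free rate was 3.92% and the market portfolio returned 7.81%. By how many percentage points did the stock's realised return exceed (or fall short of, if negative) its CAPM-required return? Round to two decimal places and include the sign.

+2.19%

Realised HPR = (P1 + D1 − P0) / P0 = (255.13 + 4.11 − 232.01) / 232.01 = 27.23 / 232.01 = 11.7366%
MRP = 7.81% − 3.92% = 3.89%
CAPM required = R_f + β·MRP = 3.92% + 1.446 × 3.89% = 9.54494%
α = realised − required = 11.7366% − 9.54494% = +2.19%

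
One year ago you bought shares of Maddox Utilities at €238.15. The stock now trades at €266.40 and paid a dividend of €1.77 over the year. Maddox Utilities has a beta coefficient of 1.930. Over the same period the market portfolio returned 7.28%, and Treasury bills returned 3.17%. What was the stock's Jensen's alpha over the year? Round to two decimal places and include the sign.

+1.50%

Realised HPR = (P1 + D1 − P0) / P0 = (266.40 + 1.77 − 238.15) / 238.15 = 30.02 / 238.15 = 12.6055%
MRP = 7.28% − 3.17% = 4.11%
CAPM required = R_f + β·MRP = 3.17% + 1.930 × 4.11% = 11.10230%
α = realised − required = 12.6055% − 11.10230% = +1.50%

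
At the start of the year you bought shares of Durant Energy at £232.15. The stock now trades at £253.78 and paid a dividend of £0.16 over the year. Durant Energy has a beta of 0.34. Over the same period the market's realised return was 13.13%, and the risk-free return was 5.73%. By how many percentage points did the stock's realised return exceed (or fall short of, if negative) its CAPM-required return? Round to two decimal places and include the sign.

Realised HPR = (P1 + D1 − P0) / P0 = (253.78 + 0.16 − 232.15) / 232.15 = 21.79 / 232.15 = 9.3862%
MRP = 13.13% − 5.73% = 7.40%
CAPM required = R_f + β·MRP = 5.73% + 0.34 × 7.40% = 8.2460%
α = realised − required = 9.3862% − 8.2460% = +1.14%

+1.14%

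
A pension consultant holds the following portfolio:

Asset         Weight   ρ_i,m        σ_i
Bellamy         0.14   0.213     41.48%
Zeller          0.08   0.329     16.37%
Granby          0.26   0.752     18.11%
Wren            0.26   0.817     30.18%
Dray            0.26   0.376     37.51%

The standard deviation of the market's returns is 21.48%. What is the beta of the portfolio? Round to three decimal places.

0.712

β_Bellamy = 0.213 × 41.48% / 21.48% = 0.4113
β_Zeller = 0.329 × 16.37% / 21.48% = 0.2507
β_Granby = 0.752 × 18.11% / 21.48% = 0.6340
β_Wren = 0.817 × 30.18% / 21.48% = 1.1479
β_Dray = 0.376 × 37.51% / 21.48% = 0.6566
β_P = Σ w_i β_i = 0.14×0.4113 + 0.08×0.2507 + 0.26×0.6340 + 0.26×1.1479 + 0.26×0.6566 = 0.7116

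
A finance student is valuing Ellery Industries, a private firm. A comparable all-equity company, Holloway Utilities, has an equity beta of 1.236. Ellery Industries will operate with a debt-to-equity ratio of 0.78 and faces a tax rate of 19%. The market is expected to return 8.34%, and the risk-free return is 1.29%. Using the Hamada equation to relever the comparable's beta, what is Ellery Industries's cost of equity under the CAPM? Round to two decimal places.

β_L = β_U × [1 + (1 − t)(D/E)] = 1.236 × [1 + (1 − 0.19) × 0.78]
    = 1.236 × [1 + 0.81 × 0.78] = 1.236 × 1.6318 = 2.0169
MRP = 8.34% − 1.29% = 7.05%
E(R) = R_f + β_L × MRP = 1.29% + 2.0169 × 7.05% = 15.51%

15.51%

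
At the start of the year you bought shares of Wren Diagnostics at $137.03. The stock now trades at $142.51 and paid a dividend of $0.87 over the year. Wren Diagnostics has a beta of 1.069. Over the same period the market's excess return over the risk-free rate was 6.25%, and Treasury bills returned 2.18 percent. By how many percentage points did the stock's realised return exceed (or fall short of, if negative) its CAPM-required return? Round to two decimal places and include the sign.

-4.23%

Realised HPR = (P1 + D1 − P0) / P0 = (142.51 + 0.87 − 137.03) / 137.03 = 6.35 / 137.03 = 4.6340%
CAPM required = R_f + β·MRP = 2.18% + 1.069 × 6.25% = 8.86125%
α = realised − required = 4.6340% − 8.86125% = -4.23%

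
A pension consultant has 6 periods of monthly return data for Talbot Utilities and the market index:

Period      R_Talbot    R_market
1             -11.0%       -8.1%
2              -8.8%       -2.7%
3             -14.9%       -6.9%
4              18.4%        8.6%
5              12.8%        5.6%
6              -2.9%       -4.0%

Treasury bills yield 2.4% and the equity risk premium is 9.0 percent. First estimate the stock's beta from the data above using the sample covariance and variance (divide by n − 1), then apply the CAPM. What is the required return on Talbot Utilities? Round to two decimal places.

19.79%

Mean R_i = (-11.0 − 8.8 − 14.9 + 18.4 + 12.8 − 2.9) / 6 = -1.0667%
Mean R_m = (-8.1 − 2.7 − 6.9 + 8.6 + 5.6 − 4.0) / 6 = -1.2500%
Σ(R_i − R̄_i)(R_m − R̄_m) = 449.1900  ⇒  Cov = 449.1900 / 5 = 89.8380
Σ(R_m − R̄_m)² = 232.4550  ⇒  Var(R_m) = 232.4550 / 5 = 46.4910
β = Cov / Var(R_m) = 89.8380 / 46.4910 = 1.9324
E(R) = R_f + β × MRP = 2.4% + 1.9324 × 9.0% = 19.79%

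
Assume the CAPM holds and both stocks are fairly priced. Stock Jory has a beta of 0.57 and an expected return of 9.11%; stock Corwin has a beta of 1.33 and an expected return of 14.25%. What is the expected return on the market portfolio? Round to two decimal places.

12.02%

Both satisfy E(R) = R_f + β·MRP, so the slope of the SML is
MRP = (14.25% − 9.11%) / (1.33 − 0.57) = 5.14% / 0.76 = 6.7632%
R_f = E(R_Jory) − β_Jory·MRP = 9.11% − 0.57 × 6.7632% = 5.2550%
E(R_m) = R_f + MRP = 5.2550% + 6.7632% = 12.02%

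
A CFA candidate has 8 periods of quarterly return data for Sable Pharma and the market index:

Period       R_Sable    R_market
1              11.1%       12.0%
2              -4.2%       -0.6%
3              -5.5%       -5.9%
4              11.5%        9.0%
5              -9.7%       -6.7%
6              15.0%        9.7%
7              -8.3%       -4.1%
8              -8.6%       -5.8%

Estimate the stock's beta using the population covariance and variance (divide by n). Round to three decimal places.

1.277

Mean R_i = (11.1 − 4.2 − 5.5 + 11.5 − 9.7 + 15.0 − 8.3 − 8.6) / 8 = 0.1625%
Mean R_m = (12.0 − 0.6 − 5.9 + 9.0 − 6.7 + 9.7 − 4.1 − 5.8) / 8 = 0.9500%
Σ(R_i − R̄_i)(R_m − R̄_m) = 564.8350  ⇒  Cov = 564.8350 / 8 = 70.6044
Σ(R_m − R̄_m)² = 442.3800  ⇒  Var(R_m) = 442.3800 / 8 = 55.2975
β = Cov / Var(R_m) = 70.6044 / 55.2975 = 1.2768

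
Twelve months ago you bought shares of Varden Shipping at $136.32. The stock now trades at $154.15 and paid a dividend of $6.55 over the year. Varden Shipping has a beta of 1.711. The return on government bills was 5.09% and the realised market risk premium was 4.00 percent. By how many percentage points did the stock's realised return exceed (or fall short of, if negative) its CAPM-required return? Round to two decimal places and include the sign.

+5.95%

Realised HPR = (P1 + D1 − P0) / P0 = (154.15 + 6.55 − 136.32) / 136.32 = 24.38 / 136.32 = 17.8844%
CAPM required = R_f + β·MRP = 5.09% + 1.711 × 4.00% = 11.93400%
α = realised − required = 17.8844% − 11.93400% = +5.95%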